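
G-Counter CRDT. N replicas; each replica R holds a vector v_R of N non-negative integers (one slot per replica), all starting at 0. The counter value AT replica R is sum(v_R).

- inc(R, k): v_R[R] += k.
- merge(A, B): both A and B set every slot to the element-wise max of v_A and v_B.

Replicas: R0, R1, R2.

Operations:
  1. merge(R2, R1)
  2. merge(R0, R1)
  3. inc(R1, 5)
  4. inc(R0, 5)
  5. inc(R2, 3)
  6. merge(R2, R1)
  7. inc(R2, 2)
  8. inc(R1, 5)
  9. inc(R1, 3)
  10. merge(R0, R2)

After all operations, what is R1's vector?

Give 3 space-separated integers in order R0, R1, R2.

Op 1: merge R2<->R1 -> R2=(0,0,0) R1=(0,0,0)
Op 2: merge R0<->R1 -> R0=(0,0,0) R1=(0,0,0)
Op 3: inc R1 by 5 -> R1=(0,5,0) value=5
Op 4: inc R0 by 5 -> R0=(5,0,0) value=5
Op 5: inc R2 by 3 -> R2=(0,0,3) value=3
Op 6: merge R2<->R1 -> R2=(0,5,3) R1=(0,5,3)
Op 7: inc R2 by 2 -> R2=(0,5,5) value=10
Op 8: inc R1 by 5 -> R1=(0,10,3) value=13
Op 9: inc R1 by 3 -> R1=(0,13,3) value=16
Op 10: merge R0<->R2 -> R0=(5,5,5) R2=(5,5,5)

Answer: 0 13 3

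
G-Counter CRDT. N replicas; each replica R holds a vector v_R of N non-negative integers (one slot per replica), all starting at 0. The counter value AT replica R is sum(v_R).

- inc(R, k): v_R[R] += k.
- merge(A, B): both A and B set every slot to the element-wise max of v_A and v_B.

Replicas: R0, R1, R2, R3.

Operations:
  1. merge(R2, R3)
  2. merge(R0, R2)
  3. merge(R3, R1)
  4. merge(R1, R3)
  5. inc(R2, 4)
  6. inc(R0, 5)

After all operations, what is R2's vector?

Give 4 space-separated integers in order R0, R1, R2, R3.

Op 1: merge R2<->R3 -> R2=(0,0,0,0) R3=(0,0,0,0)
Op 2: merge R0<->R2 -> R0=(0,0,0,0) R2=(0,0,0,0)
Op 3: merge R3<->R1 -> R3=(0,0,0,0) R1=(0,0,0,0)
Op 4: merge R1<->R3 -> R1=(0,0,0,0) R3=(0,0,0,0)
Op 5: inc R2 by 4 -> R2=(0,0,4,0) value=4
Op 6: inc R0 by 5 -> R0=(5,0,0,0) value=5

Answer: 0 0 4 0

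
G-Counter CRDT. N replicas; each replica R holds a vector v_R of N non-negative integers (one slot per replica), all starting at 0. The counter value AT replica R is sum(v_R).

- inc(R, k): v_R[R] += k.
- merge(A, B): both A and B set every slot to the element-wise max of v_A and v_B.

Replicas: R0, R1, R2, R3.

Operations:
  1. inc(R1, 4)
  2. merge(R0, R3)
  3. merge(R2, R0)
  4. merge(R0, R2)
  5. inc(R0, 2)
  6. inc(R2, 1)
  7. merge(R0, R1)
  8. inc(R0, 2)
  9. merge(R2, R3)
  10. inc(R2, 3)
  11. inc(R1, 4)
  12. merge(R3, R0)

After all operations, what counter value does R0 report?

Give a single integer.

Answer: 9

Derivation:
Op 1: inc R1 by 4 -> R1=(0,4,0,0) value=4
Op 2: merge R0<->R3 -> R0=(0,0,0,0) R3=(0,0,0,0)
Op 3: merge R2<->R0 -> R2=(0,0,0,0) R0=(0,0,0,0)
Op 4: merge R0<->R2 -> R0=(0,0,0,0) R2=(0,0,0,0)
Op 5: inc R0 by 2 -> R0=(2,0,0,0) value=2
Op 6: inc R2 by 1 -> R2=(0,0,1,0) value=1
Op 7: merge R0<->R1 -> R0=(2,4,0,0) R1=(2,4,0,0)
Op 8: inc R0 by 2 -> R0=(4,4,0,0) value=8
Op 9: merge R2<->R3 -> R2=(0,0,1,0) R3=(0,0,1,0)
Op 10: inc R2 by 3 -> R2=(0,0,4,0) value=4
Op 11: inc R1 by 4 -> R1=(2,8,0,0) value=10
Op 12: merge R3<->R0 -> R3=(4,4,1,0) R0=(4,4,1,0)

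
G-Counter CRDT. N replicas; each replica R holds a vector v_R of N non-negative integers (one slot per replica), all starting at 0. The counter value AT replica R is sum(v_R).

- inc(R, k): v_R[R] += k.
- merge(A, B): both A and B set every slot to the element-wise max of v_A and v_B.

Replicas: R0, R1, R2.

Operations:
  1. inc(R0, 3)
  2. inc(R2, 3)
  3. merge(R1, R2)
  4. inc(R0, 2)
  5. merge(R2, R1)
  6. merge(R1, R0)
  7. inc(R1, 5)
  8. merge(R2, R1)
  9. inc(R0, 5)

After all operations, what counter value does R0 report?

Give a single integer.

Answer: 13

Derivation:
Op 1: inc R0 by 3 -> R0=(3,0,0) value=3
Op 2: inc R2 by 3 -> R2=(0,0,3) value=3
Op 3: merge R1<->R2 -> R1=(0,0,3) R2=(0,0,3)
Op 4: inc R0 by 2 -> R0=(5,0,0) value=5
Op 5: merge R2<->R1 -> R2=(0,0,3) R1=(0,0,3)
Op 6: merge R1<->R0 -> R1=(5,0,3) R0=(5,0,3)
Op 7: inc R1 by 5 -> R1=(5,5,3) value=13
Op 8: merge R2<->R1 -> R2=(5,5,3) R1=(5,5,3)
Op 9: inc R0 by 5 -> R0=(10,0,3) value=13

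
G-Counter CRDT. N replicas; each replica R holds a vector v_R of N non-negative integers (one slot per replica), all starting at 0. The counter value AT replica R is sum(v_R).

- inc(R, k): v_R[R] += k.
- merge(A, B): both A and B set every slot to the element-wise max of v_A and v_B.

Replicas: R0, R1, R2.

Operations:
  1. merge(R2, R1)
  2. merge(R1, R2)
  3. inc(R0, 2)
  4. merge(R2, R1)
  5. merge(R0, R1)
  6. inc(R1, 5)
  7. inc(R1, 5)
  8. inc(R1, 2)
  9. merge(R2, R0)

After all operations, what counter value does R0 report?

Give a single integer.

Answer: 2

Derivation:
Op 1: merge R2<->R1 -> R2=(0,0,0) R1=(0,0,0)
Op 2: merge R1<->R2 -> R1=(0,0,0) R2=(0,0,0)
Op 3: inc R0 by 2 -> R0=(2,0,0) value=2
Op 4: merge R2<->R1 -> R2=(0,0,0) R1=(0,0,0)
Op 5: merge R0<->R1 -> R0=(2,0,0) R1=(2,0,0)
Op 6: inc R1 by 5 -> R1=(2,5,0) value=7
Op 7: inc R1 by 5 -> R1=(2,10,0) value=12
Op 8: inc R1 by 2 -> R1=(2,12,0) value=14
Op 9: merge R2<->R0 -> R2=(2,0,0) R0=(2,0,0)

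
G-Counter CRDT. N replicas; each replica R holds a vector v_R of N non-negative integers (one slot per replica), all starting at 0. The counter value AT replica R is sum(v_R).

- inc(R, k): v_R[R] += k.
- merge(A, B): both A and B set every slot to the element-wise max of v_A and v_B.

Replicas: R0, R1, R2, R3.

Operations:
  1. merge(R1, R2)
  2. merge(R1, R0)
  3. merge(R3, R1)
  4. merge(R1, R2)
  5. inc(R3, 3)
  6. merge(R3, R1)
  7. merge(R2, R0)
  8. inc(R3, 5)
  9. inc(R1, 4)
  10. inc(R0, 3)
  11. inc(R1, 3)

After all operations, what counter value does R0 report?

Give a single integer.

Answer: 3

Derivation:
Op 1: merge R1<->R2 -> R1=(0,0,0,0) R2=(0,0,0,0)
Op 2: merge R1<->R0 -> R1=(0,0,0,0) R0=(0,0,0,0)
Op 3: merge R3<->R1 -> R3=(0,0,0,0) R1=(0,0,0,0)
Op 4: merge R1<->R2 -> R1=(0,0,0,0) R2=(0,0,0,0)
Op 5: inc R3 by 3 -> R3=(0,0,0,3) value=3
Op 6: merge R3<->R1 -> R3=(0,0,0,3) R1=(0,0,0,3)
Op 7: merge R2<->R0 -> R2=(0,0,0,0) R0=(0,0,0,0)
Op 8: inc R3 by 5 -> R3=(0,0,0,8) value=8
Op 9: inc R1 by 4 -> R1=(0,4,0,3) value=7
Op 10: inc R0 by 3 -> R0=(3,0,0,0) value=3
Op 11: inc R1 by 3 -> R1=(0,7,0,3) value=10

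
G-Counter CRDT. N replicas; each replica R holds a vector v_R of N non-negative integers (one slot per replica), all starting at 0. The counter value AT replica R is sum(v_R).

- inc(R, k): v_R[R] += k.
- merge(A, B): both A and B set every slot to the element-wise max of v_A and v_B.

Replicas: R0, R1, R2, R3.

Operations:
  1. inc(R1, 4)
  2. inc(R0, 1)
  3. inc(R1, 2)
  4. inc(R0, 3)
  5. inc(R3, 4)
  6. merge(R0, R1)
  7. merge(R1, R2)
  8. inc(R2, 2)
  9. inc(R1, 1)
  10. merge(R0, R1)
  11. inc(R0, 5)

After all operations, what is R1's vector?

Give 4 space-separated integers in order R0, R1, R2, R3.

Op 1: inc R1 by 4 -> R1=(0,4,0,0) value=4
Op 2: inc R0 by 1 -> R0=(1,0,0,0) value=1
Op 3: inc R1 by 2 -> R1=(0,6,0,0) value=6
Op 4: inc R0 by 3 -> R0=(4,0,0,0) value=4
Op 5: inc R3 by 4 -> R3=(0,0,0,4) value=4
Op 6: merge R0<->R1 -> R0=(4,6,0,0) R1=(4,6,0,0)
Op 7: merge R1<->R2 -> R1=(4,6,0,0) R2=(4,6,0,0)
Op 8: inc R2 by 2 -> R2=(4,6,2,0) value=12
Op 9: inc R1 by 1 -> R1=(4,7,0,0) value=11
Op 10: merge R0<->R1 -> R0=(4,7,0,0) R1=(4,7,0,0)
Op 11: inc R0 by 5 -> R0=(9,7,0,0) value=16

Answer: 4 7 0 0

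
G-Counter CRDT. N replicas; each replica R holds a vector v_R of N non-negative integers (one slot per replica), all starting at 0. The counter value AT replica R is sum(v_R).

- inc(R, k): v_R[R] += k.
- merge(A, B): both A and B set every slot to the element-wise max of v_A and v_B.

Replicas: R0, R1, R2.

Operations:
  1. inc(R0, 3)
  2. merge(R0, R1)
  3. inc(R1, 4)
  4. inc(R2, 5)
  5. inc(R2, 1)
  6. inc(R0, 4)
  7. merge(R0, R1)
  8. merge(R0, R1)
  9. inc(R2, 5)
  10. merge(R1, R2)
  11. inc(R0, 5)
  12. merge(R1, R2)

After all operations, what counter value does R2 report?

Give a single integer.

Answer: 22

Derivation:
Op 1: inc R0 by 3 -> R0=(3,0,0) value=3
Op 2: merge R0<->R1 -> R0=(3,0,0) R1=(3,0,0)
Op 3: inc R1 by 4 -> R1=(3,4,0) value=7
Op 4: inc R2 by 5 -> R2=(0,0,5) value=5
Op 5: inc R2 by 1 -> R2=(0,0,6) value=6
Op 6: inc R0 by 4 -> R0=(7,0,0) value=7
Op 7: merge R0<->R1 -> R0=(7,4,0) R1=(7,4,0)
Op 8: merge R0<->R1 -> R0=(7,4,0) R1=(7,4,0)
Op 9: inc R2 by 5 -> R2=(0,0,11) value=11
Op 10: merge R1<->R2 -> R1=(7,4,11) R2=(7,4,11)
Op 11: inc R0 by 5 -> R0=(12,4,0) value=16
Op 12: merge R1<->R2 -> R1=(7,4,11) R2=(7,4,11)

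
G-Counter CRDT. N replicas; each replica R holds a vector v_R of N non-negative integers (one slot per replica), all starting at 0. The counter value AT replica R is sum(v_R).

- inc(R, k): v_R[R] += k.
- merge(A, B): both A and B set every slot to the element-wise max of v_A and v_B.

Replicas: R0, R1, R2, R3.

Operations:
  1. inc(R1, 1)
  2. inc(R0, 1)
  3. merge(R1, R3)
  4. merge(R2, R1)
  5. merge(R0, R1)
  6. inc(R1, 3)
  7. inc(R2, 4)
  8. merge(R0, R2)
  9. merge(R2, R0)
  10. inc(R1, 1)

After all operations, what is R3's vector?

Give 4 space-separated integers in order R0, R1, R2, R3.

Op 1: inc R1 by 1 -> R1=(0,1,0,0) value=1
Op 2: inc R0 by 1 -> R0=(1,0,0,0) value=1
Op 3: merge R1<->R3 -> R1=(0,1,0,0) R3=(0,1,0,0)
Op 4: merge R2<->R1 -> R2=(0,1,0,0) R1=(0,1,0,0)
Op 5: merge R0<->R1 -> R0=(1,1,0,0) R1=(1,1,0,0)
Op 6: inc R1 by 3 -> R1=(1,4,0,0) value=5
Op 7: inc R2 by 4 -> R2=(0,1,4,0) value=5
Op 8: merge R0<->R2 -> R0=(1,1,4,0) R2=(1,1,4,0)
Op 9: merge R2<->R0 -> R2=(1,1,4,0) R0=(1,1,4,0)
Op 10: inc R1 by 1 -> R1=(1,5,0,0) value=6

Answer: 0 1 0 0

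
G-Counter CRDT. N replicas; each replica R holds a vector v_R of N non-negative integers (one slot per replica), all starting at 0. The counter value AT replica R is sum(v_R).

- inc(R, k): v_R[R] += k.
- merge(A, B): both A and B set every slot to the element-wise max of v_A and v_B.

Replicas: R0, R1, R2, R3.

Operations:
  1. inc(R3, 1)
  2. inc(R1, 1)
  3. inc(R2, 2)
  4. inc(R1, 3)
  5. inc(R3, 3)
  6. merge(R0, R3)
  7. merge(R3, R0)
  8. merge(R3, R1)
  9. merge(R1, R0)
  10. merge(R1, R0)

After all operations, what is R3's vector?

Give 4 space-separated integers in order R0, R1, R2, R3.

Answer: 0 4 0 4

Derivation:
Op 1: inc R3 by 1 -> R3=(0,0,0,1) value=1
Op 2: inc R1 by 1 -> R1=(0,1,0,0) value=1
Op 3: inc R2 by 2 -> R2=(0,0,2,0) value=2
Op 4: inc R1 by 3 -> R1=(0,4,0,0) value=4
Op 5: inc R3 by 3 -> R3=(0,0,0,4) value=4
Op 6: merge R0<->R3 -> R0=(0,0,0,4) R3=(0,0,0,4)
Op 7: merge R3<->R0 -> R3=(0,0,0,4) R0=(0,0,0,4)
Op 8: merge R3<->R1 -> R3=(0,4,0,4) R1=(0,4,0,4)
Op 9: merge R1<->R0 -> R1=(0,4,0,4) R0=(0,4,0,4)
Op 10: merge R1<->R0 -> R1=(0,4,0,4) R0=(0,4,0,4)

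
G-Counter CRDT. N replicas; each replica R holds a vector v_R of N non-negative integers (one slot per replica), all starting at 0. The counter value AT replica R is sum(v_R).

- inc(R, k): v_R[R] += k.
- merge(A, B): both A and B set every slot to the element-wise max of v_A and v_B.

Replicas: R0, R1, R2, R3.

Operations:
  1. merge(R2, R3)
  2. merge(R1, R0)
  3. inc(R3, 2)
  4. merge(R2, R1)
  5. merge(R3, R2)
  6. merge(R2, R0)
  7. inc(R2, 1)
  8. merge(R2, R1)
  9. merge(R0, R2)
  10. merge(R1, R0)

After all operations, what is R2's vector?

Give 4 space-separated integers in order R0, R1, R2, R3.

Op 1: merge R2<->R3 -> R2=(0,0,0,0) R3=(0,0,0,0)
Op 2: merge R1<->R0 -> R1=(0,0,0,0) R0=(0,0,0,0)
Op 3: inc R3 by 2 -> R3=(0,0,0,2) value=2
Op 4: merge R2<->R1 -> R2=(0,0,0,0) R1=(0,0,0,0)
Op 5: merge R3<->R2 -> R3=(0,0,0,2) R2=(0,0,0,2)
Op 6: merge R2<->R0 -> R2=(0,0,0,2) R0=(0,0,0,2)
Op 7: inc R2 by 1 -> R2=(0,0,1,2) value=3
Op 8: merge R2<->R1 -> R2=(0,0,1,2) R1=(0,0,1,2)
Op 9: merge R0<->R2 -> R0=(0,0,1,2) R2=(0,0,1,2)
Op 10: merge R1<->R0 -> R1=(0,0,1,2) R0=(0,0,1,2)

Answer: 0 0 1 2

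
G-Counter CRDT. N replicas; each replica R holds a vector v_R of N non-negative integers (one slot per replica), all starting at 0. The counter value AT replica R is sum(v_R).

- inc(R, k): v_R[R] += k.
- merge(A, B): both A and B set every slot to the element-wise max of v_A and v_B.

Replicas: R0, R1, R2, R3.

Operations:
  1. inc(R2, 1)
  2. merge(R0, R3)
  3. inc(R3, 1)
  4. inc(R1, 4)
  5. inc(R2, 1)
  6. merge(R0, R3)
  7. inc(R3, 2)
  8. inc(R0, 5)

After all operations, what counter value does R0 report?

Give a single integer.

Answer: 6

Derivation:
Op 1: inc R2 by 1 -> R2=(0,0,1,0) value=1
Op 2: merge R0<->R3 -> R0=(0,0,0,0) R3=(0,0,0,0)
Op 3: inc R3 by 1 -> R3=(0,0,0,1) value=1
Op 4: inc R1 by 4 -> R1=(0,4,0,0) value=4
Op 5: inc R2 by 1 -> R2=(0,0,2,0) value=2
Op 6: merge R0<->R3 -> R0=(0,0,0,1) R3=(0,0,0,1)
Op 7: inc R3 by 2 -> R3=(0,0,0,3) value=3
Op 8: inc R0 by 5 -> R0=(5,0,0,1) value=6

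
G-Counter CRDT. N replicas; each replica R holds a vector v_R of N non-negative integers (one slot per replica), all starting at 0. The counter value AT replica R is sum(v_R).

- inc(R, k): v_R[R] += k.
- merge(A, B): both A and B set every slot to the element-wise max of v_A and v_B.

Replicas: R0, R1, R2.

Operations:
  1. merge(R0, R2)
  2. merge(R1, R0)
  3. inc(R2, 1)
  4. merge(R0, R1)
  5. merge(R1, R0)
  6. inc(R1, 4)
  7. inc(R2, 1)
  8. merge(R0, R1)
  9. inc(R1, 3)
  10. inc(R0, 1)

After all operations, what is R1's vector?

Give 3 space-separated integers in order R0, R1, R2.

Answer: 0 7 0

Derivation:
Op 1: merge R0<->R2 -> R0=(0,0,0) R2=(0,0,0)
Op 2: merge R1<->R0 -> R1=(0,0,0) R0=(0,0,0)
Op 3: inc R2 by 1 -> R2=(0,0,1) value=1
Op 4: merge R0<->R1 -> R0=(0,0,0) R1=(0,0,0)
Op 5: merge R1<->R0 -> R1=(0,0,0) R0=(0,0,0)
Op 6: inc R1 by 4 -> R1=(0,4,0) value=4
Op 7: inc R2 by 1 -> R2=(0,0,2) value=2
Op 8: merge R0<->R1 -> R0=(0,4,0) R1=(0,4,0)
Op 9: inc R1 by 3 -> R1=(0,7,0) value=7
Op 10: inc R0 by 1 -> R0=(1,4,0) value=5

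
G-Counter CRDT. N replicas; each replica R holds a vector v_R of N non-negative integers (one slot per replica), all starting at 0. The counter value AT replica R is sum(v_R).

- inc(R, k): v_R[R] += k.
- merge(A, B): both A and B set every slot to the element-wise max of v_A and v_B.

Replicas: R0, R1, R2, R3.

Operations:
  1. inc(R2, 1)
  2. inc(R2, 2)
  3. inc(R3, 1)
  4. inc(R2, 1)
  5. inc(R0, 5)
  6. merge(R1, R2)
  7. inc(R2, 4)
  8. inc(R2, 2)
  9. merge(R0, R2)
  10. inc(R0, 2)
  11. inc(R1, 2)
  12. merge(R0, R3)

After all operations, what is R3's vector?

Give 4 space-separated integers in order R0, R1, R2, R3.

Answer: 7 0 10 1

Derivation:
Op 1: inc R2 by 1 -> R2=(0,0,1,0) value=1
Op 2: inc R2 by 2 -> R2=(0,0,3,0) value=3
Op 3: inc R3 by 1 -> R3=(0,0,0,1) value=1
Op 4: inc R2 by 1 -> R2=(0,0,4,0) value=4
Op 5: inc R0 by 5 -> R0=(5,0,0,0) value=5
Op 6: merge R1<->R2 -> R1=(0,0,4,0) R2=(0,0,4,0)
Op 7: inc R2 by 4 -> R2=(0,0,8,0) value=8
Op 8: inc R2 by 2 -> R2=(0,0,10,0) value=10
Op 9: merge R0<->R2 -> R0=(5,0,10,0) R2=(5,0,10,0)
Op 10: inc R0 by 2 -> R0=(7,0,10,0) value=17
Op 11: inc R1 by 2 -> R1=(0,2,4,0) value=6
Op 12: merge R0<->R3 -> R0=(7,0,10,1) R3=(7,0,10,1)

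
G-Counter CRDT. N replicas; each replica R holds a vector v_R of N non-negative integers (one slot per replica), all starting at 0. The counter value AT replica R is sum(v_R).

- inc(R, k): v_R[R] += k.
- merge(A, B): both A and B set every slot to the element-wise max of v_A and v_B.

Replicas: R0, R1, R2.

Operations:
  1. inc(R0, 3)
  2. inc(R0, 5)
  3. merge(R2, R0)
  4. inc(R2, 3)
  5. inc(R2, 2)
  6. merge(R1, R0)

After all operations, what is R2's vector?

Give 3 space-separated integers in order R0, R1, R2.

Answer: 8 0 5

Derivation:
Op 1: inc R0 by 3 -> R0=(3,0,0) value=3
Op 2: inc R0 by 5 -> R0=(8,0,0) value=8
Op 3: merge R2<->R0 -> R2=(8,0,0) R0=(8,0,0)
Op 4: inc R2 by 3 -> R2=(8,0,3) value=11
Op 5: inc R2 by 2 -> R2=(8,0,5) value=13
Op 6: merge R1<->R0 -> R1=(8,0,0) R0=(8,0,0)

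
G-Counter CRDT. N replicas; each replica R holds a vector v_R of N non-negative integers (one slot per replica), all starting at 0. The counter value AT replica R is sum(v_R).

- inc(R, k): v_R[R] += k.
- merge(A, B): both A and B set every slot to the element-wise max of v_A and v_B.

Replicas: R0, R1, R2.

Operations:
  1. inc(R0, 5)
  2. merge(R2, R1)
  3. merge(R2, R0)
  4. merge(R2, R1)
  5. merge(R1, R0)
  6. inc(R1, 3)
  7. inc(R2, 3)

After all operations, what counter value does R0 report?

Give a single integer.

Op 1: inc R0 by 5 -> R0=(5,0,0) value=5
Op 2: merge R2<->R1 -> R2=(0,0,0) R1=(0,0,0)
Op 3: merge R2<->R0 -> R2=(5,0,0) R0=(5,0,0)
Op 4: merge R2<->R1 -> R2=(5,0,0) R1=(5,0,0)
Op 5: merge R1<->R0 -> R1=(5,0,0) R0=(5,0,0)
Op 6: inc R1 by 3 -> R1=(5,3,0) value=8
Op 7: inc R2 by 3 -> R2=(5,0,3) value=8

Answer: 5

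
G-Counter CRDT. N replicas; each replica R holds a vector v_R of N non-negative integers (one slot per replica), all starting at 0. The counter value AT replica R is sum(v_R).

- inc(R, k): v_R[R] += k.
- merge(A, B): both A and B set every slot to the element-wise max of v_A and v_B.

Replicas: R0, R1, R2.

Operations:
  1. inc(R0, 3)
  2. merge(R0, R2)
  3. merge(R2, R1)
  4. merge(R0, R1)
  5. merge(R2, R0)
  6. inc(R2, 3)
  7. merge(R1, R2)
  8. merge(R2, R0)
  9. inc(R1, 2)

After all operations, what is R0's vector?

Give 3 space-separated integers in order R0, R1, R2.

Op 1: inc R0 by 3 -> R0=(3,0,0) value=3
Op 2: merge R0<->R2 -> R0=(3,0,0) R2=(3,0,0)
Op 3: merge R2<->R1 -> R2=(3,0,0) R1=(3,0,0)
Op 4: merge R0<->R1 -> R0=(3,0,0) R1=(3,0,0)
Op 5: merge R2<->R0 -> R2=(3,0,0) R0=(3,0,0)
Op 6: inc R2 by 3 -> R2=(3,0,3) value=6
Op 7: merge R1<->R2 -> R1=(3,0,3) R2=(3,0,3)
Op 8: merge R2<->R0 -> R2=(3,0,3) R0=(3,0,3)
Op 9: inc R1 by 2 -> R1=(3,2,3) value=8

Answer: 3 0 3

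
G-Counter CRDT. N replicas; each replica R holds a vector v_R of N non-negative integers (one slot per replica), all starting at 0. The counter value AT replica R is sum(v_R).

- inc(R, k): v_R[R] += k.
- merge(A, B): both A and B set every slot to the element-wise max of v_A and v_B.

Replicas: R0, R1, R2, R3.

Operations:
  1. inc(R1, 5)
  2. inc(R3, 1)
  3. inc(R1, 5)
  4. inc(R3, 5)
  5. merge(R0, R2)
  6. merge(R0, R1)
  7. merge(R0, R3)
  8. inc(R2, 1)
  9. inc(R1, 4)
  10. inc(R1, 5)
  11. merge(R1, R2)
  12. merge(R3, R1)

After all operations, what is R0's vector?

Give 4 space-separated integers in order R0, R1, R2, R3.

Op 1: inc R1 by 5 -> R1=(0,5,0,0) value=5
Op 2: inc R3 by 1 -> R3=(0,0,0,1) value=1
Op 3: inc R1 by 5 -> R1=(0,10,0,0) value=10
Op 4: inc R3 by 5 -> R3=(0,0,0,6) value=6
Op 5: merge R0<->R2 -> R0=(0,0,0,0) R2=(0,0,0,0)
Op 6: merge R0<->R1 -> R0=(0,10,0,0) R1=(0,10,0,0)
Op 7: merge R0<->R3 -> R0=(0,10,0,6) R3=(0,10,0,6)
Op 8: inc R2 by 1 -> R2=(0,0,1,0) value=1
Op 9: inc R1 by 4 -> R1=(0,14,0,0) value=14
Op 10: inc R1 by 5 -> R1=(0,19,0,0) value=19
Op 11: merge R1<->R2 -> R1=(0,19,1,0) R2=(0,19,1,0)
Op 12: merge R3<->R1 -> R3=(0,19,1,6) R1=(0,19,1,6)

Answer: 0 10 0 6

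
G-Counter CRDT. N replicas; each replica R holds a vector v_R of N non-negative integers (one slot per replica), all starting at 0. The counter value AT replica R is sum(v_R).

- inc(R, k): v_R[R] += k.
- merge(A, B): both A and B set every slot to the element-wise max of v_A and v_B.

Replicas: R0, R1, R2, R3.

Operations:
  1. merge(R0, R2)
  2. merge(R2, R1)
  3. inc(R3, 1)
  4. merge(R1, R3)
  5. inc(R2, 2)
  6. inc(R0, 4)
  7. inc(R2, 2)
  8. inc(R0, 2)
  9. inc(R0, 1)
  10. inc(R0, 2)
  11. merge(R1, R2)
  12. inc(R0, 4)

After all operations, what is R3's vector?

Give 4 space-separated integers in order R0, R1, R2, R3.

Op 1: merge R0<->R2 -> R0=(0,0,0,0) R2=(0,0,0,0)
Op 2: merge R2<->R1 -> R2=(0,0,0,0) R1=(0,0,0,0)
Op 3: inc R3 by 1 -> R3=(0,0,0,1) value=1
Op 4: merge R1<->R3 -> R1=(0,0,0,1) R3=(0,0,0,1)
Op 5: inc R2 by 2 -> R2=(0,0,2,0) value=2
Op 6: inc R0 by 4 -> R0=(4,0,0,0) value=4
Op 7: inc R2 by 2 -> R2=(0,0,4,0) value=4
Op 8: inc R0 by 2 -> R0=(6,0,0,0) value=6
Op 9: inc R0 by 1 -> R0=(7,0,0,0) value=7
Op 10: inc R0 by 2 -> R0=(9,0,0,0) value=9
Op 11: merge R1<->R2 -> R1=(0,0,4,1) R2=(0,0,4,1)
Op 12: inc R0 by 4 -> R0=(13,0,0,0) value=13

Answer: 0 0 0 1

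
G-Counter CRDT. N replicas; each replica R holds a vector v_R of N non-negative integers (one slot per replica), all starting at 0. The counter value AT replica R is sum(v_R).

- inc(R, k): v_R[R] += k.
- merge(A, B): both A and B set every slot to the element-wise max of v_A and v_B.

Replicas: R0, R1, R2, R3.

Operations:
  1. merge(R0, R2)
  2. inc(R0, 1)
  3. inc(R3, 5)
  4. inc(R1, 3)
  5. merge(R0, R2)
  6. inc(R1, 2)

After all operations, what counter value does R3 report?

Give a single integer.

Op 1: merge R0<->R2 -> R0=(0,0,0,0) R2=(0,0,0,0)
Op 2: inc R0 by 1 -> R0=(1,0,0,0) value=1
Op 3: inc R3 by 5 -> R3=(0,0,0,5) value=5
Op 4: inc R1 by 3 -> R1=(0,3,0,0) value=3
Op 5: merge R0<->R2 -> R0=(1,0,0,0) R2=(1,0,0,0)
Op 6: inc R1 by 2 -> R1=(0,5,0,0) value=5

Answer: 5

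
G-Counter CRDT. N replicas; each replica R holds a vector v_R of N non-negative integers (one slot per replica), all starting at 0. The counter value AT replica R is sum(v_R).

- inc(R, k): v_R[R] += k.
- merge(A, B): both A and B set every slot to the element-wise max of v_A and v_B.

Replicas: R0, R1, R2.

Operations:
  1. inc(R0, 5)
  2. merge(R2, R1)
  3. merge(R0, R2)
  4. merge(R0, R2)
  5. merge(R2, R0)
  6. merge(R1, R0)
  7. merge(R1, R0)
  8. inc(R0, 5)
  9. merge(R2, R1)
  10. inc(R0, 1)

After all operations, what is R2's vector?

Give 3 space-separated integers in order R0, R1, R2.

Answer: 5 0 0

Derivation:
Op 1: inc R0 by 5 -> R0=(5,0,0) value=5
Op 2: merge R2<->R1 -> R2=(0,0,0) R1=(0,0,0)
Op 3: merge R0<->R2 -> R0=(5,0,0) R2=(5,0,0)
Op 4: merge R0<->R2 -> R0=(5,0,0) R2=(5,0,0)
Op 5: merge R2<->R0 -> R2=(5,0,0) R0=(5,0,0)
Op 6: merge R1<->R0 -> R1=(5,0,0) R0=(5,0,0)
Op 7: merge R1<->R0 -> R1=(5,0,0) R0=(5,0,0)
Op 8: inc R0 by 5 -> R0=(10,0,0) value=10
Op 9: merge R2<->R1 -> R2=(5,0,0) R1=(5,0,0)
Op 10: inc R0 by 1 -> R0=(11,0,0) value=11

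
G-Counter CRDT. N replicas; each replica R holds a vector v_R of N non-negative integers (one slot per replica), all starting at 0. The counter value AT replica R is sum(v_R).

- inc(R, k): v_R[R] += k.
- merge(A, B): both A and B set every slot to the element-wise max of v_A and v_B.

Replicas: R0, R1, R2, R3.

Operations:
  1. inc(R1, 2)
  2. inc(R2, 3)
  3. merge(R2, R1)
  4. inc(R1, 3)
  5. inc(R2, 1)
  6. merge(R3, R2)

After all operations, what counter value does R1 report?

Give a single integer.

Op 1: inc R1 by 2 -> R1=(0,2,0,0) value=2
Op 2: inc R2 by 3 -> R2=(0,0,3,0) value=3
Op 3: merge R2<->R1 -> R2=(0,2,3,0) R1=(0,2,3,0)
Op 4: inc R1 by 3 -> R1=(0,5,3,0) value=8
Op 5: inc R2 by 1 -> R2=(0,2,4,0) value=6
Op 6: merge R3<->R2 -> R3=(0,2,4,0) R2=(0,2,4,0)

Answer: 8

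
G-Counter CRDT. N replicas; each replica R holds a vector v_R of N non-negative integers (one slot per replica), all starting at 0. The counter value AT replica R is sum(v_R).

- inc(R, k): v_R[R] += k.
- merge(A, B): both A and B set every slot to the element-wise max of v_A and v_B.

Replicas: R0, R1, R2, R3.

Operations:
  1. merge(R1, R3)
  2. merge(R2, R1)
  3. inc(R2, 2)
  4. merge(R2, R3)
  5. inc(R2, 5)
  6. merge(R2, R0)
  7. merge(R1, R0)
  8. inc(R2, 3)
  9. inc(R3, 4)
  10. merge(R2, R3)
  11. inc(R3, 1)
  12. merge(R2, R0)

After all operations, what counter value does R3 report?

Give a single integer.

Op 1: merge R1<->R3 -> R1=(0,0,0,0) R3=(0,0,0,0)
Op 2: merge R2<->R1 -> R2=(0,0,0,0) R1=(0,0,0,0)
Op 3: inc R2 by 2 -> R2=(0,0,2,0) value=2
Op 4: merge R2<->R3 -> R2=(0,0,2,0) R3=(0,0,2,0)
Op 5: inc R2 by 5 -> R2=(0,0,7,0) value=7
Op 6: merge R2<->R0 -> R2=(0,0,7,0) R0=(0,0,7,0)
Op 7: merge R1<->R0 -> R1=(0,0,7,0) R0=(0,0,7,0)
Op 8: inc R2 by 3 -> R2=(0,0,10,0) value=10
Op 9: inc R3 by 4 -> R3=(0,0,2,4) value=6
Op 10: merge R2<->R3 -> R2=(0,0,10,4) R3=(0,0,10,4)
Op 11: inc R3 by 1 -> R3=(0,0,10,5) value=15
Op 12: merge R2<->R0 -> R2=(0,0,10,4) R0=(0,0,10,4)

Answer: 15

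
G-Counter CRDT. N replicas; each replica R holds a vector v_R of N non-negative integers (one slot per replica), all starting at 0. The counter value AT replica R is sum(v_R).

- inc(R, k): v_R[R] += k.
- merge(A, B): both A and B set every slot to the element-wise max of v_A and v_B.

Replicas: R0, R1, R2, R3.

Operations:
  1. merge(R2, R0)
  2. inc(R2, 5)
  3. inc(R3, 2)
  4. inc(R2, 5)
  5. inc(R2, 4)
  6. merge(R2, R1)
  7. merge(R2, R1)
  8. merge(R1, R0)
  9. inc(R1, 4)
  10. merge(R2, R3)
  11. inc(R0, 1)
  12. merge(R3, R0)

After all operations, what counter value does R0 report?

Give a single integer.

Answer: 17

Derivation:
Op 1: merge R2<->R0 -> R2=(0,0,0,0) R0=(0,0,0,0)
Op 2: inc R2 by 5 -> R2=(0,0,5,0) value=5
Op 3: inc R3 by 2 -> R3=(0,0,0,2) value=2
Op 4: inc R2 by 5 -> R2=(0,0,10,0) value=10
Op 5: inc R2 by 4 -> R2=(0,0,14,0) value=14
Op 6: merge R2<->R1 -> R2=(0,0,14,0) R1=(0,0,14,0)
Op 7: merge R2<->R1 -> R2=(0,0,14,0) R1=(0,0,14,0)
Op 8: merge R1<->R0 -> R1=(0,0,14,0) R0=(0,0,14,0)
Op 9: inc R1 by 4 -> R1=(0,4,14,0) value=18
Op 10: merge R2<->R3 -> R2=(0,0,14,2) R3=(0,0,14,2)
Op 11: inc R0 by 1 -> R0=(1,0,14,0) value=15
Op 12: merge R3<->R0 -> R3=(1,0,14,2) R0=(1,0,14,2)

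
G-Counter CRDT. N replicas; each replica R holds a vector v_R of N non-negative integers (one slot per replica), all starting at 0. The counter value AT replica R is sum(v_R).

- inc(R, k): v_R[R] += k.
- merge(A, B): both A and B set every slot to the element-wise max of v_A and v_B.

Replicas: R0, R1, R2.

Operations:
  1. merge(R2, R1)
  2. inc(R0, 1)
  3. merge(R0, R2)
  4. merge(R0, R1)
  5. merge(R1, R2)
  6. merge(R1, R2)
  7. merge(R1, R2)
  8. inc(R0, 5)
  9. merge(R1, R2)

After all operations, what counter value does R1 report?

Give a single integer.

Answer: 1

Derivation:
Op 1: merge R2<->R1 -> R2=(0,0,0) R1=(0,0,0)
Op 2: inc R0 by 1 -> R0=(1,0,0) value=1
Op 3: merge R0<->R2 -> R0=(1,0,0) R2=(1,0,0)
Op 4: merge R0<->R1 -> R0=(1,0,0) R1=(1,0,0)
Op 5: merge R1<->R2 -> R1=(1,0,0) R2=(1,0,0)
Op 6: merge R1<->R2 -> R1=(1,0,0) R2=(1,0,0)
Op 7: merge R1<->R2 -> R1=(1,0,0) R2=(1,0,0)
Op 8: inc R0 by 5 -> R0=(6,0,0) value=6
Op 9: merge R1<->R2 -> R1=(1,0,0) R2=(1,0,0)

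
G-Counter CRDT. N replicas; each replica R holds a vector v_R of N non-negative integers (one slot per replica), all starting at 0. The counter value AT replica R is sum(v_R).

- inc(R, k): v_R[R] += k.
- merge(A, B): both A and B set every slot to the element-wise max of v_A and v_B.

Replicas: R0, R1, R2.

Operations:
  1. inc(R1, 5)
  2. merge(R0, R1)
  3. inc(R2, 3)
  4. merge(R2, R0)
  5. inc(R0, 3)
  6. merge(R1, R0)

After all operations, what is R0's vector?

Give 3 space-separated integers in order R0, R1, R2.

Answer: 3 5 3

Derivation:
Op 1: inc R1 by 5 -> R1=(0,5,0) value=5
Op 2: merge R0<->R1 -> R0=(0,5,0) R1=(0,5,0)
Op 3: inc R2 by 3 -> R2=(0,0,3) value=3
Op 4: merge R2<->R0 -> R2=(0,5,3) R0=(0,5,3)
Op 5: inc R0 by 3 -> R0=(3,5,3) value=11
Op 6: merge R1<->R0 -> R1=(3,5,3) R0=(3,5,3)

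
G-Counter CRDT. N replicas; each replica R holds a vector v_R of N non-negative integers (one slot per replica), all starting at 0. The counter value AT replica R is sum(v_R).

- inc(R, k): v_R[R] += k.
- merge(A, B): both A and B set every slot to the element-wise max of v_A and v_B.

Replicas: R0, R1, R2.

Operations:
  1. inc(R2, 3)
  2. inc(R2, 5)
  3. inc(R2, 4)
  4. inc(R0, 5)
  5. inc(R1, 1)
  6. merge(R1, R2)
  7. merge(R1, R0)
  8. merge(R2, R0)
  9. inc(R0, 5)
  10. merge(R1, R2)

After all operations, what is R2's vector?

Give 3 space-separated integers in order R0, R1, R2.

Op 1: inc R2 by 3 -> R2=(0,0,3) value=3
Op 2: inc R2 by 5 -> R2=(0,0,8) value=8
Op 3: inc R2 by 4 -> R2=(0,0,12) value=12
Op 4: inc R0 by 5 -> R0=(5,0,0) value=5
Op 5: inc R1 by 1 -> R1=(0,1,0) value=1
Op 6: merge R1<->R2 -> R1=(0,1,12) R2=(0,1,12)
Op 7: merge R1<->R0 -> R1=(5,1,12) R0=(5,1,12)
Op 8: merge R2<->R0 -> R2=(5,1,12) R0=(5,1,12)
Op 9: inc R0 by 5 -> R0=(10,1,12) value=23
Op 10: merge R1<->R2 -> R1=(5,1,12) R2=(5,1,12)

Answer: 5 1 12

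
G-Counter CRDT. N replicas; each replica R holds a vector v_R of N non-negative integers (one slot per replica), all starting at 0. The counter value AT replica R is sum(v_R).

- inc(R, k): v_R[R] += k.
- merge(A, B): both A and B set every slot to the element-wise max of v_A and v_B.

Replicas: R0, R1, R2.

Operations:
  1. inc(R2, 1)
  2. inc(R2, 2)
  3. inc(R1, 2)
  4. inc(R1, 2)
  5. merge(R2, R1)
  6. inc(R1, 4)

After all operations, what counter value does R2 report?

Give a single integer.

Op 1: inc R2 by 1 -> R2=(0,0,1) value=1
Op 2: inc R2 by 2 -> R2=(0,0,3) value=3
Op 3: inc R1 by 2 -> R1=(0,2,0) value=2
Op 4: inc R1 by 2 -> R1=(0,4,0) value=4
Op 5: merge R2<->R1 -> R2=(0,4,3) R1=(0,4,3)
Op 6: inc R1 by 4 -> R1=(0,8,3) value=11

Answer: 7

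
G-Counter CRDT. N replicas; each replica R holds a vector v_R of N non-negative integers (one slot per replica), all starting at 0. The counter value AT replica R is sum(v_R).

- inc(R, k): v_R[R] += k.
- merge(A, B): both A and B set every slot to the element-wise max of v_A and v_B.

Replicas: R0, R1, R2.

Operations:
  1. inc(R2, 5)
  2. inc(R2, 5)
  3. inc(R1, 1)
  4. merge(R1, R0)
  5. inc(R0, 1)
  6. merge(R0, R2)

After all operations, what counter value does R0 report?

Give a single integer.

Answer: 12

Derivation:
Op 1: inc R2 by 5 -> R2=(0,0,5) value=5
Op 2: inc R2 by 5 -> R2=(0,0,10) value=10
Op 3: inc R1 by 1 -> R1=(0,1,0) value=1
Op 4: merge R1<->R0 -> R1=(0,1,0) R0=(0,1,0)
Op 5: inc R0 by 1 -> R0=(1,1,0) value=2
Op 6: merge R0<->R2 -> R0=(1,1,10) R2=(1,1,10)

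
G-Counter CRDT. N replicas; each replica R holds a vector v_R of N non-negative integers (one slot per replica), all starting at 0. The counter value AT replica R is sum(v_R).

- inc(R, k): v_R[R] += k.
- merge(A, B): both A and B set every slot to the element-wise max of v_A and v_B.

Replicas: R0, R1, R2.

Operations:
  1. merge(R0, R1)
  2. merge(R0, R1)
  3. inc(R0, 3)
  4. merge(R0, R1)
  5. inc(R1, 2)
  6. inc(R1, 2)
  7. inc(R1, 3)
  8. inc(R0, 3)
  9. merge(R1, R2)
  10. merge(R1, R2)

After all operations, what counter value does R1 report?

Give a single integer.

Answer: 10

Derivation:
Op 1: merge R0<->R1 -> R0=(0,0,0) R1=(0,0,0)
Op 2: merge R0<->R1 -> R0=(0,0,0) R1=(0,0,0)
Op 3: inc R0 by 3 -> R0=(3,0,0) value=3
Op 4: merge R0<->R1 -> R0=(3,0,0) R1=(3,0,0)
Op 5: inc R1 by 2 -> R1=(3,2,0) value=5
Op 6: inc R1 by 2 -> R1=(3,4,0) value=7
Op 7: inc R1 by 3 -> R1=(3,7,0) value=10
Op 8: inc R0 by 3 -> R0=(6,0,0) value=6
Op 9: merge R1<->R2 -> R1=(3,7,0) R2=(3,7,0)
Op 10: merge R1<->R2 -> R1=(3,7,0) R2=(3,7,0)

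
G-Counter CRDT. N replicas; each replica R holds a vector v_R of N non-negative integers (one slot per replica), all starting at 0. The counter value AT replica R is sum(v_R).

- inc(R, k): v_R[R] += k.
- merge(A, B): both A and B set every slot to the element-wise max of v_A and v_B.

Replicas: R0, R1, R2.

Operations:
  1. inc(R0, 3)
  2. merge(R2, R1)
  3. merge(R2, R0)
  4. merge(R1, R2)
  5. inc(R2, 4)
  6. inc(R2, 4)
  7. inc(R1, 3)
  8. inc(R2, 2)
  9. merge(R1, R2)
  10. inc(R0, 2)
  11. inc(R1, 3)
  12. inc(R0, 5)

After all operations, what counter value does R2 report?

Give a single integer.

Op 1: inc R0 by 3 -> R0=(3,0,0) value=3
Op 2: merge R2<->R1 -> R2=(0,0,0) R1=(0,0,0)
Op 3: merge R2<->R0 -> R2=(3,0,0) R0=(3,0,0)
Op 4: merge R1<->R2 -> R1=(3,0,0) R2=(3,0,0)
Op 5: inc R2 by 4 -> R2=(3,0,4) value=7
Op 6: inc R2 by 4 -> R2=(3,0,8) value=11
Op 7: inc R1 by 3 -> R1=(3,3,0) value=6
Op 8: inc R2 by 2 -> R2=(3,0,10) value=13
Op 9: merge R1<->R2 -> R1=(3,3,10) R2=(3,3,10)
Op 10: inc R0 by 2 -> R0=(5,0,0) value=5
Op 11: inc R1 by 3 -> R1=(3,6,10) value=19
Op 12: inc R0 by 5 -> R0=(10,0,0) value=10

Answer: 16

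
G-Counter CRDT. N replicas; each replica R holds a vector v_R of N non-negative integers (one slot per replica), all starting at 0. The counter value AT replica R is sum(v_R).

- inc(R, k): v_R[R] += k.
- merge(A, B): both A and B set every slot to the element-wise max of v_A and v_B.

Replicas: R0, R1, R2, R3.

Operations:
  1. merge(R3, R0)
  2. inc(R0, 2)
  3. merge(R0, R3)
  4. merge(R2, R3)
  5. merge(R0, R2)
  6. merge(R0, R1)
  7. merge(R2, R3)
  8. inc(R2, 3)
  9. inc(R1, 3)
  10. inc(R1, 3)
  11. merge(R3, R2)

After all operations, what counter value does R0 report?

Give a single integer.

Answer: 2

Derivation:
Op 1: merge R3<->R0 -> R3=(0,0,0,0) R0=(0,0,0,0)
Op 2: inc R0 by 2 -> R0=(2,0,0,0) value=2
Op 3: merge R0<->R3 -> R0=(2,0,0,0) R3=(2,0,0,0)
Op 4: merge R2<->R3 -> R2=(2,0,0,0) R3=(2,0,0,0)
Op 5: merge R0<->R2 -> R0=(2,0,0,0) R2=(2,0,0,0)
Op 6: merge R0<->R1 -> R0=(2,0,0,0) R1=(2,0,0,0)
Op 7: merge R2<->R3 -> R2=(2,0,0,0) R3=(2,0,0,0)
Op 8: inc R2 by 3 -> R2=(2,0,3,0) value=5
Op 9: inc R1 by 3 -> R1=(2,3,0,0) value=5
Op 10: inc R1 by 3 -> R1=(2,6,0,0) value=8
Op 11: merge R3<->R2 -> R3=(2,0,3,0) R2=(2,0,3,0)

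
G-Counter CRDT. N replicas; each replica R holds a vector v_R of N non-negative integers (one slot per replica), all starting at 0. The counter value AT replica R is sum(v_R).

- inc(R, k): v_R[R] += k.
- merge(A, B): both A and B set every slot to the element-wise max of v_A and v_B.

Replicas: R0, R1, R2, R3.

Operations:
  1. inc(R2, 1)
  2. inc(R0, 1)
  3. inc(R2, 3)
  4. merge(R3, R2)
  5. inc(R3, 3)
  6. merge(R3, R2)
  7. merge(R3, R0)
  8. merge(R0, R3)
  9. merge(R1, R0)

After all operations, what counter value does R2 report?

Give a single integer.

Op 1: inc R2 by 1 -> R2=(0,0,1,0) value=1
Op 2: inc R0 by 1 -> R0=(1,0,0,0) value=1
Op 3: inc R2 by 3 -> R2=(0,0,4,0) value=4
Op 4: merge R3<->R2 -> R3=(0,0,4,0) R2=(0,0,4,0)
Op 5: inc R3 by 3 -> R3=(0,0,4,3) value=7
Op 6: merge R3<->R2 -> R3=(0,0,4,3) R2=(0,0,4,3)
Op 7: merge R3<->R0 -> R3=(1,0,4,3) R0=(1,0,4,3)
Op 8: merge R0<->R3 -> R0=(1,0,4,3) R3=(1,0,4,3)
Op 9: merge R1<->R0 -> R1=(1,0,4,3) R0=(1,0,4,3)

Answer: 7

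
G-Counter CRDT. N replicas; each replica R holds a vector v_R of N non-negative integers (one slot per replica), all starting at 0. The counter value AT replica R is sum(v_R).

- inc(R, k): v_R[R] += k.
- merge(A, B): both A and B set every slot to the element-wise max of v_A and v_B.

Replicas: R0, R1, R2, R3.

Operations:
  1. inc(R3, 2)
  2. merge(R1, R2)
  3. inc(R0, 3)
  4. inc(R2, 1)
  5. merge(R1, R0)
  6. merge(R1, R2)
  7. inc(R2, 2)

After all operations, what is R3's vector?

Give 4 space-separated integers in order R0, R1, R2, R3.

Op 1: inc R3 by 2 -> R3=(0,0,0,2) value=2
Op 2: merge R1<->R2 -> R1=(0,0,0,0) R2=(0,0,0,0)
Op 3: inc R0 by 3 -> R0=(3,0,0,0) value=3
Op 4: inc R2 by 1 -> R2=(0,0,1,0) value=1
Op 5: merge R1<->R0 -> R1=(3,0,0,0) R0=(3,0,0,0)
Op 6: merge R1<->R2 -> R1=(3,0,1,0) R2=(3,0,1,0)
Op 7: inc R2 by 2 -> R2=(3,0,3,0) value=6

Answer: 0 0 0 2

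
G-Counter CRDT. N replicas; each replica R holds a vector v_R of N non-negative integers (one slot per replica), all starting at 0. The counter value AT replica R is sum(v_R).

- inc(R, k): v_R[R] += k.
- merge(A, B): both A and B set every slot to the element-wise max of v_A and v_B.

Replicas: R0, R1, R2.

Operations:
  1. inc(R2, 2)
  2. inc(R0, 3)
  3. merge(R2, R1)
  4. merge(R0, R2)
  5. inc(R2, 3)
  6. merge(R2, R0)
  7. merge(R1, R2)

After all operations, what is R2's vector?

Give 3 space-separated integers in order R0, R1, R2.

Op 1: inc R2 by 2 -> R2=(0,0,2) value=2
Op 2: inc R0 by 3 -> R0=(3,0,0) value=3
Op 3: merge R2<->R1 -> R2=(0,0,2) R1=(0,0,2)
Op 4: merge R0<->R2 -> R0=(3,0,2) R2=(3,0,2)
Op 5: inc R2 by 3 -> R2=(3,0,5) value=8
Op 6: merge R2<->R0 -> R2=(3,0,5) R0=(3,0,5)
Op 7: merge R1<->R2 -> R1=(3,0,5) R2=(3,0,5)

Answer: 3 0 5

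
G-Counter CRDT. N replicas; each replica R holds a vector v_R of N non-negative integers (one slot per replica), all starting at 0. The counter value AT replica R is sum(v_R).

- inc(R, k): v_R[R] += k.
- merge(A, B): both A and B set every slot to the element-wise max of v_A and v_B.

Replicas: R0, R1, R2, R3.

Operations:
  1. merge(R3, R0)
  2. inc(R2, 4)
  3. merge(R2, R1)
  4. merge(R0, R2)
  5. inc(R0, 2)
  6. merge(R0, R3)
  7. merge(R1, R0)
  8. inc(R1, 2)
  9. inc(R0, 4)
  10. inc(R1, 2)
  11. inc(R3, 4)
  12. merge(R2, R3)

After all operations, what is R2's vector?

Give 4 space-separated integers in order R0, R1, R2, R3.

Answer: 2 0 4 4

Derivation:
Op 1: merge R3<->R0 -> R3=(0,0,0,0) R0=(0,0,0,0)
Op 2: inc R2 by 4 -> R2=(0,0,4,0) value=4
Op 3: merge R2<->R1 -> R2=(0,0,4,0) R1=(0,0,4,0)
Op 4: merge R0<->R2 -> R0=(0,0,4,0) R2=(0,0,4,0)
Op 5: inc R0 by 2 -> R0=(2,0,4,0) value=6
Op 6: merge R0<->R3 -> R0=(2,0,4,0) R3=(2,0,4,0)
Op 7: merge R1<->R0 -> R1=(2,0,4,0) R0=(2,0,4,0)
Op 8: inc R1 by 2 -> R1=(2,2,4,0) value=8
Op 9: inc R0 by 4 -> R0=(6,0,4,0) value=10
Op 10: inc R1 by 2 -> R1=(2,4,4,0) value=10
Op 11: inc R3 by 4 -> R3=(2,0,4,4) value=10
Op 12: merge R2<->R3 -> R2=(2,0,4,4) R3=(2,0,4,4)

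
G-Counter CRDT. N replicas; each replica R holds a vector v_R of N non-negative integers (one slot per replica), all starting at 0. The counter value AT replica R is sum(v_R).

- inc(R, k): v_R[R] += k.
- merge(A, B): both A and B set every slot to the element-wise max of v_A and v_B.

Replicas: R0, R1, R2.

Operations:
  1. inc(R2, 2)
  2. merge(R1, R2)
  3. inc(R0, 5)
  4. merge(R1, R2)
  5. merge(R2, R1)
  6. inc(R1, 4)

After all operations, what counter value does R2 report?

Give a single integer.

Answer: 2

Derivation:
Op 1: inc R2 by 2 -> R2=(0,0,2) value=2
Op 2: merge R1<->R2 -> R1=(0,0,2) R2=(0,0,2)
Op 3: inc R0 by 5 -> R0=(5,0,0) value=5
Op 4: merge R1<->R2 -> R1=(0,0,2) R2=(0,0,2)
Op 5: merge R2<->R1 -> R2=(0,0,2) R1=(0,0,2)
Op 6: inc R1 by 4 -> R1=(0,4,2) value=6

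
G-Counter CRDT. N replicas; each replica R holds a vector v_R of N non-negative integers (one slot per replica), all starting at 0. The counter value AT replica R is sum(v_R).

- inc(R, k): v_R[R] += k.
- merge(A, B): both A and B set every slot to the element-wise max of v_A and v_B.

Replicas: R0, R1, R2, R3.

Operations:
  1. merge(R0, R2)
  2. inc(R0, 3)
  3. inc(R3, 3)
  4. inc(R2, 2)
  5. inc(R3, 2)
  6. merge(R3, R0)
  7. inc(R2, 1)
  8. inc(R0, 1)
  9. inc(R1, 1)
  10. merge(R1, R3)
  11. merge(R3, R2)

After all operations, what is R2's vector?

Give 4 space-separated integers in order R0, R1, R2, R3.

Op 1: merge R0<->R2 -> R0=(0,0,0,0) R2=(0,0,0,0)
Op 2: inc R0 by 3 -> R0=(3,0,0,0) value=3
Op 3: inc R3 by 3 -> R3=(0,0,0,3) value=3
Op 4: inc R2 by 2 -> R2=(0,0,2,0) value=2
Op 5: inc R3 by 2 -> R3=(0,0,0,5) value=5
Op 6: merge R3<->R0 -> R3=(3,0,0,5) R0=(3,0,0,5)
Op 7: inc R2 by 1 -> R2=(0,0,3,0) value=3
Op 8: inc R0 by 1 -> R0=(4,0,0,5) value=9
Op 9: inc R1 by 1 -> R1=(0,1,0,0) value=1
Op 10: merge R1<->R3 -> R1=(3,1,0,5) R3=(3,1,0,5)
Op 11: merge R3<->R2 -> R3=(3,1,3,5) R2=(3,1,3,5)

Answer: 3 1 3 5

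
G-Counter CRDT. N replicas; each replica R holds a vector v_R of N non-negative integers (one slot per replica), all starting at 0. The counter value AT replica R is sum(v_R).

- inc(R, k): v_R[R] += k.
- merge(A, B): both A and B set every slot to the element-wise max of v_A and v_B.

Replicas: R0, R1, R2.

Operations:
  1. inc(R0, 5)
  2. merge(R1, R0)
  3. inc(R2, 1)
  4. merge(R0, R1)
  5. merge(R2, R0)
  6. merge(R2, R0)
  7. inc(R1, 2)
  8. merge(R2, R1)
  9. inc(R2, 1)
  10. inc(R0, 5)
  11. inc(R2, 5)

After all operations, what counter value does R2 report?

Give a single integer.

Op 1: inc R0 by 5 -> R0=(5,0,0) value=5
Op 2: merge R1<->R0 -> R1=(5,0,0) R0=(5,0,0)
Op 3: inc R2 by 1 -> R2=(0,0,1) value=1
Op 4: merge R0<->R1 -> R0=(5,0,0) R1=(5,0,0)
Op 5: merge R2<->R0 -> R2=(5,0,1) R0=(5,0,1)
Op 6: merge R2<->R0 -> R2=(5,0,1) R0=(5,0,1)
Op 7: inc R1 by 2 -> R1=(5,2,0) value=7
Op 8: merge R2<->R1 -> R2=(5,2,1) R1=(5,2,1)
Op 9: inc R2 by 1 -> R2=(5,2,2) value=9
Op 10: inc R0 by 5 -> R0=(10,0,1) value=11
Op 11: inc R2 by 5 -> R2=(5,2,7) value=14

Answer: 14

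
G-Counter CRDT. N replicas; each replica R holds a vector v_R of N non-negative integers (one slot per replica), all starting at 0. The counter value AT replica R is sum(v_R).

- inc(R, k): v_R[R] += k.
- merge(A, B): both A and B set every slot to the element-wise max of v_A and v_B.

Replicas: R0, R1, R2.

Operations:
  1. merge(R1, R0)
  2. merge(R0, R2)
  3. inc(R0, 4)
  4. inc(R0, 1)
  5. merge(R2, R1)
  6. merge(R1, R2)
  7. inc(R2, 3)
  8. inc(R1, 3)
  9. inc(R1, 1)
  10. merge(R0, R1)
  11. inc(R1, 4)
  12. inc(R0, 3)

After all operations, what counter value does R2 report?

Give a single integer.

Op 1: merge R1<->R0 -> R1=(0,0,0) R0=(0,0,0)
Op 2: merge R0<->R2 -> R0=(0,0,0) R2=(0,0,0)
Op 3: inc R0 by 4 -> R0=(4,0,0) value=4
Op 4: inc R0 by 1 -> R0=(5,0,0) value=5
Op 5: merge R2<->R1 -> R2=(0,0,0) R1=(0,0,0)
Op 6: merge R1<->R2 -> R1=(0,0,0) R2=(0,0,0)
Op 7: inc R2 by 3 -> R2=(0,0,3) value=3
Op 8: inc R1 by 3 -> R1=(0,3,0) value=3
Op 9: inc R1 by 1 -> R1=(0,4,0) value=4
Op 10: merge R0<->R1 -> R0=(5,4,0) R1=(5,4,0)
Op 11: inc R1 by 4 -> R1=(5,8,0) value=13
Op 12: inc R0 by 3 -> R0=(8,4,0) value=12

Answer: 3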